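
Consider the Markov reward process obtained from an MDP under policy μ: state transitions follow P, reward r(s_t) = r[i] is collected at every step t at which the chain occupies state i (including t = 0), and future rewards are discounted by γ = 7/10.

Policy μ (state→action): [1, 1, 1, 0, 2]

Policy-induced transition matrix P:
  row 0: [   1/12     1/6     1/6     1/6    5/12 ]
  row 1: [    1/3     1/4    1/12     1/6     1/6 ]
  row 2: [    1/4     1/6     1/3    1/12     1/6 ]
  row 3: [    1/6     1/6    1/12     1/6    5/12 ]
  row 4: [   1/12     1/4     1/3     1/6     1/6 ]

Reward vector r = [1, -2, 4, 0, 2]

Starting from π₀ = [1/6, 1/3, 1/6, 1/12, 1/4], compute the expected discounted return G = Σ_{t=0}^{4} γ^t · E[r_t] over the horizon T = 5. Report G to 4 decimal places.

t=0: π = [0.1667, 0.3333, 0.1667, 0.0833, 0.2500], E[r] = 0.6667, γ^t·E[r] = 0.666667, running G = 0.666667
t=1: π = [0.2014, 0.2153, 0.2014, 0.1528, 0.2292], E[r] = 1.0347, γ^t·E[r] = 0.724306, running G = 1.390972
t=2: π = [0.1834, 0.2037, 0.2078, 0.1499, 0.2552], E[r] = 1.1175, γ^t·E[r] = 0.547564, running G = 1.938536
t=3: π = [0.1814, 0.2049, 0.2144, 0.1494, 0.2500], E[r] = 1.1290, γ^t·E[r] = 0.387248, running G = 2.325784
t=4: π = [0.1827, 0.2046, 0.2145, 0.1488, 0.2493], E[r] = 1.1304, γ^t·E[r] = 0.271417, running G = 2.597201

G = 2.5972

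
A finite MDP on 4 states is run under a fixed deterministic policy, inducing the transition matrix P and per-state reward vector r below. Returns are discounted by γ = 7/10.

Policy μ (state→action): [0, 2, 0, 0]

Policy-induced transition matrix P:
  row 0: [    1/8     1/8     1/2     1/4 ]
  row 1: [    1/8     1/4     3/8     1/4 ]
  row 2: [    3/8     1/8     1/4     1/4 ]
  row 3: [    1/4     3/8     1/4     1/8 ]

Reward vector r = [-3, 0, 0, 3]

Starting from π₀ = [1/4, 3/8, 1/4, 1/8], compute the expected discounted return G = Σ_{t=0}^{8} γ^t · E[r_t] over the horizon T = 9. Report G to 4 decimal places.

t=0: π = [0.2500, 0.3750, 0.2500, 0.1250], E[r] = -0.3750, γ^t·E[r] = -0.375000, running G = -0.375000
t=1: π = [0.2031, 0.2031, 0.3594, 0.2344], E[r] = 0.0938, γ^t·E[r] = 0.065625, running G = -0.309375
t=2: π = [0.2441, 0.2090, 0.3262, 0.2207], E[r] = -0.0703, γ^t·E[r] = -0.034453, running G = -0.343828
t=3: π = [0.2341, 0.2063, 0.3372, 0.2224], E[r] = -0.0352, γ^t·E[r] = -0.012059, running G = -0.355887
t=4: π = [0.2371, 0.2064, 0.3343, 0.2222], E[r] = -0.0447, γ^t·E[r] = -0.010727, running G = -0.366614
t=5: π = [0.2364, 0.2063, 0.3351, 0.2222], E[r] = -0.0424, γ^t·E[r] = -0.007124, running G = -0.373738
t=6: π = [0.2365, 0.2063, 0.3349, 0.2222], E[r] = -0.0430, γ^t·E[r] = -0.005056, running G = -0.378794
t=7: π = [0.2365, 0.2063, 0.3349, 0.2222], E[r] = -0.0428, γ^t·E[r] = -0.003527, running G = -0.382321
t=8: π = [0.2365, 0.2063, 0.3349, 0.2222], E[r] = -0.0429, γ^t·E[r] = -0.002471, running G = -0.384792

G = -0.3848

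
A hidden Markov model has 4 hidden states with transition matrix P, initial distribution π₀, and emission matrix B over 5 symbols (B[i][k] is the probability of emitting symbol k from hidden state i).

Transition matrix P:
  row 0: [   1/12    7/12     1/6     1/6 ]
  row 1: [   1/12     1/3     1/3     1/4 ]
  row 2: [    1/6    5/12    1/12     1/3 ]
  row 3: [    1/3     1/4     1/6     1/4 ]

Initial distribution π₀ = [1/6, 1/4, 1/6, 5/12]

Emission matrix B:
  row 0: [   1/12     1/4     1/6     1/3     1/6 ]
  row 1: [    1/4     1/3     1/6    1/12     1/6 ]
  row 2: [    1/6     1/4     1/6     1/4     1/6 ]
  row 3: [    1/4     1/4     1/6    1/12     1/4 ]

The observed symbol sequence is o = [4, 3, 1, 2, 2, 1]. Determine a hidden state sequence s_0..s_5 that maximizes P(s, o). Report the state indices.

t=0: δ = [2.778e-02, 4.167e-02, 2.778e-02, 1.042e-01]  (obs o_0=4)
t=1: δ = [1.157e-02, 2.170e-03, 4.340e-03, 2.170e-03]  ψ = [3, 3, 3, 3]  (obs o_1=3)
t=2: δ = [2.411e-04, 2.251e-03, 4.823e-04, 4.823e-04]  ψ = [0, 0, 0, 0]  (obs o_2=1)
t=3: δ = [3.126e-05, 1.250e-04, 1.250e-04, 9.377e-05]  ψ = [1, 1, 1, 1]  (obs o_3=2)
t=4: δ = [5.210e-06, 8.683e-06, 6.946e-06, 6.946e-06]  ψ = [3, 2, 1, 2]  (obs o_4=2)
t=5: δ = [5.788e-07, 1.013e-06, 7.235e-07, 5.788e-07]  ψ = [3, 0, 1, 2]  (obs o_5=1)
backtrack: best end state = 1; path = [3, 0, 1, 3, 0, 1]

path = [3, 0, 1, 3, 0, 1]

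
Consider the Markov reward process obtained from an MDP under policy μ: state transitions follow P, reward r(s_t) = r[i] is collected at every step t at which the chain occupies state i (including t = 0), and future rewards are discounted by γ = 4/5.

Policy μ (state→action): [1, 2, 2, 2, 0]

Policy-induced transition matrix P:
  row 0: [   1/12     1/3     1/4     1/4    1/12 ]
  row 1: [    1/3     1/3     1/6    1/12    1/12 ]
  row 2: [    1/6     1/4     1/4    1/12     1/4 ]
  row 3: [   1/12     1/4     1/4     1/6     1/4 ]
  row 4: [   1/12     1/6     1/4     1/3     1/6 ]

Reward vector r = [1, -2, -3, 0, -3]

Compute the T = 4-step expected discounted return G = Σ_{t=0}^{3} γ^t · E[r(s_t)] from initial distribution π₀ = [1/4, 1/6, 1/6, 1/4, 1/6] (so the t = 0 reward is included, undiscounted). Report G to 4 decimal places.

G = -4.1592

t=0: π = [0.2500, 0.1667, 0.1667, 0.2500, 0.1667], E[r] = -1.0833, γ^t·E[r] = -1.083333, running G = -1.083333
t=1: π = [0.1389, 0.2708, 0.2361, 0.1875, 0.1667], E[r] = -1.6111, γ^t·E[r] = -1.288889, running G = -2.372222
t=2: π = [0.1707, 0.2703, 0.2274, 0.1638, 0.1678], E[r] = -1.5556, γ^t·E[r] = -0.995556, running G = -3.367778
t=3: π = [0.1698, 0.2728, 0.2275, 0.1674, 0.1625], E[r] = -1.5457, γ^t·E[r] = -0.791383, running G = -4.159160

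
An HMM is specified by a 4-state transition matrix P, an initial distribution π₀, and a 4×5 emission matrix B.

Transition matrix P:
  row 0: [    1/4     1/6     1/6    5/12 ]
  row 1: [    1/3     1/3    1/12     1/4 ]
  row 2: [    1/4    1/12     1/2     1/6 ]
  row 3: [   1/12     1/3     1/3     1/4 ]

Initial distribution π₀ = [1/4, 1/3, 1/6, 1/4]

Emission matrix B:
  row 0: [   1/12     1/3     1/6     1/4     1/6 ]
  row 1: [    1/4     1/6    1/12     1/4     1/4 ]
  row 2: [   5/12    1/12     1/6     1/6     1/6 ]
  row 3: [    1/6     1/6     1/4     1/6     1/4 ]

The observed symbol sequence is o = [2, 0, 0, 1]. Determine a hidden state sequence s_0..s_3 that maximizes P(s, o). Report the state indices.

t=0: δ = [4.167e-02, 2.778e-02, 2.778e-02, 6.250e-02]  (obs o_0=2)
t=1: δ = [8.681e-04, 5.208e-03, 8.681e-03, 2.894e-03]  ψ = [0, 3, 3, 0]  (obs o_1=0)
t=2: δ = [1.808e-04, 4.340e-04, 1.808e-03, 2.411e-04]  ψ = [2, 1, 2, 2]  (obs o_2=0)
t=3: δ = [1.507e-04, 2.512e-05, 7.535e-05, 5.023e-05]  ψ = [2, 2, 2, 2]  (obs o_3=1)
backtrack: best end state = 0; path = [3, 2, 2, 0]

path = [3, 2, 2, 0]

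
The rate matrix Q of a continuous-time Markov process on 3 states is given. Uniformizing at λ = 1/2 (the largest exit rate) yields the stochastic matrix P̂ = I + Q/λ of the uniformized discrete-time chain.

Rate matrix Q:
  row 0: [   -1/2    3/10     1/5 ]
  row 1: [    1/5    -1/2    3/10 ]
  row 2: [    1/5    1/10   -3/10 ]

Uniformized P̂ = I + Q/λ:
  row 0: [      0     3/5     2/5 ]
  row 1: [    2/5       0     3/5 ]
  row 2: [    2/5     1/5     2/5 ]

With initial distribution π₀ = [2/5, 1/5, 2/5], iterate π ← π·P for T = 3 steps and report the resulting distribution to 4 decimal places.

t=0: π = [0.4000, 0.2000, 0.4000]
t=1: π = [0.2400, 0.3200, 0.4400]
t=2: π = [0.3040, 0.2320, 0.4640]
t=3: π = [0.2784, 0.2752, 0.4464]

π = [0.2784, 0.2752, 0.4464]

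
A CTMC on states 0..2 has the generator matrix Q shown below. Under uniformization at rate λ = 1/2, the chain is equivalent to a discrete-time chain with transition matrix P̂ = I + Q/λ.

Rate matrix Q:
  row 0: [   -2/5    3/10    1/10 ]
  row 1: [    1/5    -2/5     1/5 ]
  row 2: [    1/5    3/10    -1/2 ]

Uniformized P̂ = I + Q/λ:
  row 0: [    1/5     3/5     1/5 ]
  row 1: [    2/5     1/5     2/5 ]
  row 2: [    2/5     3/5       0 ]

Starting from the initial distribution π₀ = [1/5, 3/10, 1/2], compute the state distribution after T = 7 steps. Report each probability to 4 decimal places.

π = [0.3333, 0.4288, 0.2379]

t=0: π = [0.2000, 0.3000, 0.5000]
t=1: π = [0.3600, 0.4800, 0.1600]
t=2: π = [0.3280, 0.4080, 0.2640]
t=3: π = [0.3344, 0.4368, 0.2288]
t=4: π = [0.3331, 0.4253, 0.2416]
t=5: π = [0.3334, 0.4299, 0.2367]
t=6: π = [0.3333, 0.4280, 0.2386]
t=7: π = [0.3333, 0.4288, 0.2379]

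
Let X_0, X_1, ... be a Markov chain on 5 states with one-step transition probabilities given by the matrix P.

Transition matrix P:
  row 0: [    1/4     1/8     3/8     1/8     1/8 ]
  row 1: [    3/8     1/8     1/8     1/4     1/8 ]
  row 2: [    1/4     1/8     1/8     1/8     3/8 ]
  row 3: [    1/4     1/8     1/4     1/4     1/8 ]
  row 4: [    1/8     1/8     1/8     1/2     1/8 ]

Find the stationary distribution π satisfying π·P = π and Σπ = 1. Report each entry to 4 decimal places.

Balance equations π_j = Σ_i π_i·P[i][j]:
  π_0 = 1/4·π_0 + 3/8·π_1 + 1/4·π_2 + 1/4·π_3 + 1/8·π_4
  π_1 = 1/8·π_0 + 1/8·π_1 + 1/8·π_2 + 1/8·π_3 + 1/8·π_4
  π_2 = 3/8·π_0 + 1/8·π_1 + 1/8·π_2 + 1/4·π_3 + 1/8·π_4
  π_3 = 1/8·π_0 + 1/4·π_1 + 1/8·π_2 + 1/4·π_3 + 1/2·π_4
  normalize: π_0 + π_1 + π_2 + π_3 + π_4 = 1
Solving the linear system gives exactly π = [289/1188, 1/8, 64/297, 47/198, 425/2376].

π = [0.2433, 0.1250, 0.2155, 0.2374, 0.1789]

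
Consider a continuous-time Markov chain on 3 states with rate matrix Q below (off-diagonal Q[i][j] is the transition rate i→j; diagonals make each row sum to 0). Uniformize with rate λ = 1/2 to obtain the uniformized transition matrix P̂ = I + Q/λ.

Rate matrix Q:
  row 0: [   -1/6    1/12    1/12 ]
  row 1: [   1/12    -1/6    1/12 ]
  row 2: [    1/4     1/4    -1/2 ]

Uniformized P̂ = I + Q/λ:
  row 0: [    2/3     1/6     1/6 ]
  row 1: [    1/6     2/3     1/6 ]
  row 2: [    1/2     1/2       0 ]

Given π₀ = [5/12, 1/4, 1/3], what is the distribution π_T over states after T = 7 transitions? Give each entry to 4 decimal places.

π = [0.4292, 0.4279, 0.1429]

t=0: π = [0.4167, 0.2500, 0.3333]
t=1: π = [0.4861, 0.4028, 0.1111]
t=2: π = [0.4468, 0.4051, 0.1481]
t=3: π = [0.4394, 0.4186, 0.1420]
t=4: π = [0.4337, 0.4233, 0.1430]
t=5: π = [0.4312, 0.4260, 0.1428]
t=6: π = [0.4299, 0.4273, 0.1429]
t=7: π = [0.4292, 0.4279, 0.1429]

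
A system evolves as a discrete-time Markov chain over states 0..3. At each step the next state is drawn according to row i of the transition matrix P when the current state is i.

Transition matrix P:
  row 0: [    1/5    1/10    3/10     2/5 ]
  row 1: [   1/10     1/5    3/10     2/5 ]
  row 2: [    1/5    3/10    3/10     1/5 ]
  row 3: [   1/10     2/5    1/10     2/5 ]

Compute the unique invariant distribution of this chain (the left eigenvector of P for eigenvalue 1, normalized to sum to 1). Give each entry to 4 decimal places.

π = [0.1366, 0.2801, 0.2292, 0.3542]

Balance equations π_j = Σ_i π_i·P[i][j]:
  π_0 = 1/5·π_0 + 1/10·π_1 + 1/5·π_2 + 1/10·π_3
  π_1 = 1/10·π_0 + 1/5·π_1 + 3/10·π_2 + 2/5·π_3
  π_2 = 3/10·π_0 + 3/10·π_1 + 3/10·π_2 + 1/10·π_3
  normalize: π_0 + π_1 + π_2 + π_3 = 1
Solving the linear system gives exactly π = [59/432, 121/432, 11/48, 17/48].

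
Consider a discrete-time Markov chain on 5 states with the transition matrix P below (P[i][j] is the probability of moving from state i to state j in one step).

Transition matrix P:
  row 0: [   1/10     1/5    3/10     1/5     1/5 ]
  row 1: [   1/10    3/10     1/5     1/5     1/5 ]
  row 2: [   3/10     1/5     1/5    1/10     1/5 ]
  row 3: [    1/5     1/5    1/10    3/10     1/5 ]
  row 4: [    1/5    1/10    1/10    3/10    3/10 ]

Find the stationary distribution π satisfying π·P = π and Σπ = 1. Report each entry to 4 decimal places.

Balance equations π_j = Σ_i π_i·P[i][j]:
  π_0 = 1/10·π_0 + 1/10·π_1 + 3/10·π_2 + 1/5·π_3 + 1/5·π_4
  π_1 = 1/5·π_0 + 3/10·π_1 + 1/5·π_2 + 1/5·π_3 + 1/10·π_4
  π_2 = 3/10·π_0 + 1/5·π_1 + 1/5·π_2 + 1/10·π_3 + 1/10·π_4
  π_3 = 1/5·π_0 + 1/5·π_1 + 1/10·π_2 + 3/10·π_3 + 3/10·π_4
  normalize: π_0 + π_1 + π_2 + π_3 + π_4 = 1
Solving the linear system gives exactly π = [1411/7857, 16/81, 151/873, 1789/7857, 2/9].

π = [0.1796, 0.1975, 0.1730, 0.2277, 0.2222]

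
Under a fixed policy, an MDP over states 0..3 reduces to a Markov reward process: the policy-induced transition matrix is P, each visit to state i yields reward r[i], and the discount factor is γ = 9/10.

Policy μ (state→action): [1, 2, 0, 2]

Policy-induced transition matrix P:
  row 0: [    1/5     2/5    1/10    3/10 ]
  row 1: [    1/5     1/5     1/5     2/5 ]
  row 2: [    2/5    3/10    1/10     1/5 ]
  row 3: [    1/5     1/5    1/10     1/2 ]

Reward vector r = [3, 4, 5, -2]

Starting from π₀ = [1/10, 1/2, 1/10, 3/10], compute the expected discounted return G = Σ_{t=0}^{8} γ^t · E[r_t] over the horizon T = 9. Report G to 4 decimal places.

t=0: π = [0.1000, 0.5000, 0.1000, 0.3000], E[r] = 2.2000, γ^t·E[r] = 2.200000, running G = 2.200000
t=1: π = [0.2200, 0.2300, 0.1500, 0.4000], E[r] = 1.5300, γ^t·E[r] = 1.377000, running G = 3.577000
t=2: π = [0.2300, 0.2590, 0.1230, 0.3880], E[r] = 1.5650, γ^t·E[r] = 1.267650, running G = 4.844650
t=3: π = [0.2246, 0.2583, 0.1259, 0.3912], E[r] = 1.5541, γ^t·E[r] = 1.132939, running G = 5.977589
t=4: π = [0.2252, 0.2575, 0.1258, 0.3915], E[r] = 1.5518, γ^t·E[r] = 1.018116, running G = 6.995705
t=5: π = [0.2252, 0.2576, 0.1258, 0.3915], E[r] = 1.5518, γ^t·E[r] = 0.916323, running G = 7.912028
t=6: π = [0.2252, 0.2576, 0.1258, 0.3915], E[r] = 1.5517, γ^t·E[r] = 0.824655, running G = 8.736683
t=7: π = [0.2252, 0.2576, 0.1258, 0.3915], E[r] = 1.5517, γ^t·E[r] = 0.742185, running G = 9.478869
t=8: π = [0.2252, 0.2576, 0.1258, 0.3915], E[r] = 1.5517, γ^t·E[r] = 0.667967, running G = 10.146835

G = 10.1468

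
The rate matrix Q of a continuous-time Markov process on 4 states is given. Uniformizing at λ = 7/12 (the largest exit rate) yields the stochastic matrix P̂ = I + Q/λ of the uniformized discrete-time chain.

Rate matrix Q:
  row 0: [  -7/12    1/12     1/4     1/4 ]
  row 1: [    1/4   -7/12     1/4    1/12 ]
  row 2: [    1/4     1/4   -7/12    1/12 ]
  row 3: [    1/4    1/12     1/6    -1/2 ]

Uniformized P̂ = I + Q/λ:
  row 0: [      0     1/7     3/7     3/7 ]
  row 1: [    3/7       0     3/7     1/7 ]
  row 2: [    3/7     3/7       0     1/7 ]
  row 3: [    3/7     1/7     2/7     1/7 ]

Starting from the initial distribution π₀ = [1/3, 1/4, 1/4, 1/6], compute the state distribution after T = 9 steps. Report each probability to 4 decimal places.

π = [0.3000, 0.1942, 0.2772, 0.2286]

t=0: π = [0.3333, 0.2500, 0.2500, 0.1667]
t=1: π = [0.2857, 0.1786, 0.2976, 0.2381]
t=2: π = [0.3061, 0.2024, 0.2670, 0.2245]
t=3: π = [0.2974, 0.1902, 0.2821, 0.2303]
t=4: π = [0.3011, 0.1963, 0.2748, 0.2278]
t=5: π = [0.2995, 0.1933, 0.2783, 0.2289]
t=6: π = [0.3002, 0.1947, 0.2766, 0.2284]
t=7: π = [0.2999, 0.1941, 0.2774, 0.2286]
t=8: π = [0.3000, 0.1944, 0.2770, 0.2285]
t=9: π = [0.3000, 0.1942, 0.2772, 0.2286]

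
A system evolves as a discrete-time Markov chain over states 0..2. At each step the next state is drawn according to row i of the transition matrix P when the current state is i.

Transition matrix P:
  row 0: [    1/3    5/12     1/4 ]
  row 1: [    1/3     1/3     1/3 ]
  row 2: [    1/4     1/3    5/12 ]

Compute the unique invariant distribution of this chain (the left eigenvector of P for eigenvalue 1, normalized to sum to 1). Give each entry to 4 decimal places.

Balance equations π_j = Σ_i π_i·P[i][j]:
  π_0 = 1/3·π_0 + 1/3·π_1 + 1/4·π_2
  π_1 = 5/12·π_0 + 1/3·π_1 + 1/3·π_2
  normalize: π_0 + π_1 + π_2 = 1
Solving the linear system gives exactly π = [40/131, 47/131, 44/131].

π = [0.3053, 0.3588, 0.3359]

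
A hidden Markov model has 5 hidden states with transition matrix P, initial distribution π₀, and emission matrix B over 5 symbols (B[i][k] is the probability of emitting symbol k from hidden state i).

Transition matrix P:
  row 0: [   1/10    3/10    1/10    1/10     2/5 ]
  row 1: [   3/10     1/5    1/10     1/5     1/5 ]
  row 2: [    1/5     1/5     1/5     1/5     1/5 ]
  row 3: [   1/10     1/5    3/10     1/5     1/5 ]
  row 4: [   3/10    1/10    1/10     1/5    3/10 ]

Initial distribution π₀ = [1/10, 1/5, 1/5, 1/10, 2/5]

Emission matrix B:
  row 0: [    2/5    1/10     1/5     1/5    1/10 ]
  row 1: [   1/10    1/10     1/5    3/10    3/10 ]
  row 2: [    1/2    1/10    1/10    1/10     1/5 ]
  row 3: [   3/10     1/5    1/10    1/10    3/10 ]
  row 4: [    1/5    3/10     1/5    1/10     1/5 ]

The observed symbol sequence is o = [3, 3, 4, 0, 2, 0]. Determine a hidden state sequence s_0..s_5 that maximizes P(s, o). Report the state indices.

t=0: δ = [2.000e-02, 6.000e-02, 2.000e-02, 1.000e-02, 4.000e-02]  (obs o_0=3)
t=1: δ = [3.600e-03, 3.600e-03, 6.000e-04, 1.200e-03, 1.200e-03]  ψ = [1, 1, 1, 1, 1]  (obs o_1=3)
t=2: δ = [1.080e-04, 3.240e-04, 7.200e-05, 2.160e-04, 2.880e-04]  ψ = [1, 0, 0, 1, 0]  (obs o_2=4)
t=3: δ = [3.888e-05, 6.480e-06, 3.240e-05, 1.944e-05, 1.728e-05]  ψ = [1, 1, 3, 1, 4]  (obs o_3=0)
t=4: δ = [1.296e-06, 2.333e-06, 6.480e-07, 6.480e-07, 3.110e-06]  ψ = [2, 0, 2, 2, 0]  (obs o_4=2)
t=5: δ = [3.732e-07, 4.666e-08, 1.555e-07, 1.866e-07, 1.866e-07]  ψ = [4, 1, 4, 4, 4]  (obs o_5=0)
backtrack: best end state = 0; path = [1, 0, 1, 0, 4, 0]

path = [1, 0, 1, 0, 4, 0]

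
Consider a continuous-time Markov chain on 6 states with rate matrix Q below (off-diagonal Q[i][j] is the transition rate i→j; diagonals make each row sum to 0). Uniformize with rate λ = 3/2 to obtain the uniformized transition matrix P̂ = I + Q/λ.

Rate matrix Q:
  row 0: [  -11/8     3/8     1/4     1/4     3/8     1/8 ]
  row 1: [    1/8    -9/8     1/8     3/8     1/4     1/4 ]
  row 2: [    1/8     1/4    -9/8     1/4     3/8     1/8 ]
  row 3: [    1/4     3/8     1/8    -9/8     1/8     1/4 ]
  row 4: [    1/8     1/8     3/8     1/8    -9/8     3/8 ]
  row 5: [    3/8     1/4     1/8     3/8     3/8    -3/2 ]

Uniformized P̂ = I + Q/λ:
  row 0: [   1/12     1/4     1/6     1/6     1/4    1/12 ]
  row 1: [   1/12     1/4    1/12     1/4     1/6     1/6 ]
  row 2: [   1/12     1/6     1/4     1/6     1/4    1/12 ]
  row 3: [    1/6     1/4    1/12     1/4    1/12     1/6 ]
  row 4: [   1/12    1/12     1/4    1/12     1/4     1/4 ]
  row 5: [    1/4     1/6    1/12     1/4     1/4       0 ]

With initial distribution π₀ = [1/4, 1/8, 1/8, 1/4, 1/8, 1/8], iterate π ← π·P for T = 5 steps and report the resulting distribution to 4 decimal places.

t=0: π = [0.2500, 0.1250, 0.1250, 0.2500, 0.1250, 0.1250]
t=1: π = [0.1250, 0.2083, 0.1458, 0.1979, 0.1979, 0.1250]
t=2: π = [0.1207, 0.1944, 0.1510, 0.1944, 0.1997, 0.1398]
t=3: π = [0.1228, 0.1925, 0.1518, 0.1941, 0.2014, 0.1374]
t=4: π = [0.1224, 0.1923, 0.1524, 0.1935, 0.2016, 0.1377]
t=5: π = [0.1224, 0.1922, 0.1525, 0.1935, 0.2017, 0.1376]

π = [0.1224, 0.1922, 0.1525, 0.1935, 0.2017, 0.1376]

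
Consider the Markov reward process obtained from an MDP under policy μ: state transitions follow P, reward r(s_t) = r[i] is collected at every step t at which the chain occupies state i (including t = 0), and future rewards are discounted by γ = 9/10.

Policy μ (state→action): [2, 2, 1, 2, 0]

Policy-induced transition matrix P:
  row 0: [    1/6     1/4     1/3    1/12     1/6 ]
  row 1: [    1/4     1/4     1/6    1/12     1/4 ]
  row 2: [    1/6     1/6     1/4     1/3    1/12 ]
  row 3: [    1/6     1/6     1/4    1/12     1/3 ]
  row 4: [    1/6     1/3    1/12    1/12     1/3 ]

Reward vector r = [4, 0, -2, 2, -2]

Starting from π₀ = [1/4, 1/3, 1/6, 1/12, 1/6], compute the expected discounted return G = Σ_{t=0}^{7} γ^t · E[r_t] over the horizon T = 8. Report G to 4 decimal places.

t=0: π = [0.2500, 0.3333, 0.1667, 0.0833, 0.1667], E[r] = 0.5000, γ^t·E[r] = 0.500000, running G = 0.500000
t=1: π = [0.1944, 0.2431, 0.2153, 0.1250, 0.2222], E[r] = 0.1528, γ^t·E[r] = 0.137500, running G = 0.637500
t=2: π = [0.1869, 0.2402, 0.2089, 0.1372, 0.2269], E[r] = 0.1505, γ^t·E[r] = 0.121875, running G = 0.759375
t=3: π = [0.1867, 0.2401, 0.2078, 0.1356, 0.2299], E[r] = 0.1425, γ^t·E[r] = 0.103852, running G = 0.863227
t=4: π = [0.1867, 0.2406, 0.2072, 0.1353, 0.2303], E[r] = 0.1422, γ^t·E[r] = 0.093313, running G = 0.956540
t=5: π = [0.1867, 0.2406, 0.2071, 0.1351, 0.2304], E[r] = 0.1421, γ^t·E[r] = 0.083928, running G = 1.040468
t=6: π = [0.1867, 0.2407, 0.2071, 0.1351, 0.2304], E[r] = 0.1421, γ^t·E[r] = 0.075538, running G = 1.116006
t=7: π = [0.1867, 0.2407, 0.2071, 0.1351, 0.2304], E[r] = 0.1421, γ^t·E[r] = 0.067985, running G = 1.183991

G = 1.1840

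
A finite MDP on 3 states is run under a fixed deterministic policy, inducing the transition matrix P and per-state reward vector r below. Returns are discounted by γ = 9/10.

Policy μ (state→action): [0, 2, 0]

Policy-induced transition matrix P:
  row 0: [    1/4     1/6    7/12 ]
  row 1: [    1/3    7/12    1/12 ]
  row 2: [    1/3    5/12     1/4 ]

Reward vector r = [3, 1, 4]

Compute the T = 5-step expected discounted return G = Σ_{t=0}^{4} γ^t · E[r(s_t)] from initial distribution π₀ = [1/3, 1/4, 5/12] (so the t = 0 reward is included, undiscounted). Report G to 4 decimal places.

t=0: π = [0.3333, 0.2500, 0.4167], E[r] = 2.9167, γ^t·E[r] = 2.916667, running G = 2.916667
t=1: π = [0.3056, 0.3750, 0.3194], E[r] = 2.5694, γ^t·E[r] = 2.312500, running G = 5.229167
t=2: π = [0.3079, 0.4028, 0.2894], E[r] = 2.4838, γ^t·E[r] = 2.011875, running G = 7.241042
t=3: π = [0.3077, 0.4068, 0.2855], E[r] = 2.4718, γ^t·E[r] = 1.801969, running G = 9.043010
t=4: π = [0.3077, 0.4076, 0.2848], E[r] = 2.4697, γ^t·E[r] = 1.620338, running G = 10.663348

G = 10.6633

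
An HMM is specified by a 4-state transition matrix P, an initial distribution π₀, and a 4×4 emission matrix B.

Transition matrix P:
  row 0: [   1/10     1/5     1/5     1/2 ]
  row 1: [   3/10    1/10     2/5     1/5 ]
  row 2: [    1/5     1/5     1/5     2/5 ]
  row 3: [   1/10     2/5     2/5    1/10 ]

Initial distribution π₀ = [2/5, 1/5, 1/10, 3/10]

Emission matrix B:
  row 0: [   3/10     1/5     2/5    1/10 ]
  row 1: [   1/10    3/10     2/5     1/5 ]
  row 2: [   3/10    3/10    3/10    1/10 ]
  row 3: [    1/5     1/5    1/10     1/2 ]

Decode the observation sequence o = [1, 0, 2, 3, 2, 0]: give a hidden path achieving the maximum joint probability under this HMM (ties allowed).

path = [0, 3, 2, 3, 1, 2]

t=0: δ = [8.000e-02, 6.000e-02, 3.000e-02, 6.000e-02]  (obs o_0=1)
t=1: δ = [5.400e-03, 2.400e-03, 7.200e-03, 8.000e-03]  ψ = [1, 3, 1, 0]  (obs o_1=0)
t=2: δ = [5.760e-04, 1.280e-03, 9.600e-04, 2.880e-04]  ψ = [2, 3, 3, 2]  (obs o_2=2)
t=3: δ = [3.840e-05, 3.840e-05, 5.120e-05, 1.920e-04]  ψ = [1, 2, 1, 2]  (obs o_3=3)
t=4: δ = [7.680e-06, 3.072e-05, 2.304e-05, 2.048e-06]  ψ = [3, 3, 3, 2]  (obs o_4=2)
t=5: δ = [2.765e-06, 4.608e-07, 3.686e-06, 1.843e-06]  ψ = [1, 2, 1, 2]  (obs o_5=0)
backtrack: best end state = 2; path = [0, 3, 2, 3, 1, 2]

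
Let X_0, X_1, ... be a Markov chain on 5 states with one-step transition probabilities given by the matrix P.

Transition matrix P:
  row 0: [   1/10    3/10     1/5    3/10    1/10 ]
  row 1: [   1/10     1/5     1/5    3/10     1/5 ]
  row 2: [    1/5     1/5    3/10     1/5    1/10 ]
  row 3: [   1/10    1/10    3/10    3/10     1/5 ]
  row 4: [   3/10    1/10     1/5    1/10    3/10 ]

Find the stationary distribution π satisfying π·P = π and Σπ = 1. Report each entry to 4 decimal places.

π = [0.1602, 0.1744, 0.2489, 0.2398, 0.1768]

Balance equations π_j = Σ_i π_i·P[i][j]:
  π_0 = 1/10·π_0 + 1/10·π_1 + 1/5·π_2 + 1/10·π_3 + 3/10·π_4
  π_1 = 3/10·π_0 + 1/5·π_1 + 1/5·π_2 + 1/10·π_3 + 1/10·π_4
  π_2 = 1/5·π_0 + 1/5·π_1 + 3/10·π_2 + 3/10·π_3 + 1/5·π_4
  π_3 = 3/10·π_0 + 3/10·π_1 + 1/5·π_2 + 3/10·π_3 + 1/10·π_4
  normalize: π_0 + π_1 + π_2 + π_3 + π_4 = 1
Solving the linear system gives exactly π = [669/4175, 728/4175, 1039/4175, 1001/4175, 738/4175].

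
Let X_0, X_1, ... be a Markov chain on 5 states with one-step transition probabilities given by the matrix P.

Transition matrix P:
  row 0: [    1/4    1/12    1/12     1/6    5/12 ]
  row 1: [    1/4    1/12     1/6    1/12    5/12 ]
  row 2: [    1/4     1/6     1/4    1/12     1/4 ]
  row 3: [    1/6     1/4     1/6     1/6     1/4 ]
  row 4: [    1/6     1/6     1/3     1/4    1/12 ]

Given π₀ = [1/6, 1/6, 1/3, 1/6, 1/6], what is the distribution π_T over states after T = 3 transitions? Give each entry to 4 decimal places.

t=0: π = [0.1667, 0.1667, 0.3333, 0.1667, 0.1667]
t=1: π = [0.2222, 0.1528, 0.2083, 0.1389, 0.2778]
t=2: π = [0.2153, 0.1470, 0.2118, 0.1597, 0.2662]
t=3: π = [0.2145, 0.1498, 0.2107, 0.1590, 0.2660]

π = [0.2145, 0.1498, 0.2107, 0.1590, 0.2660]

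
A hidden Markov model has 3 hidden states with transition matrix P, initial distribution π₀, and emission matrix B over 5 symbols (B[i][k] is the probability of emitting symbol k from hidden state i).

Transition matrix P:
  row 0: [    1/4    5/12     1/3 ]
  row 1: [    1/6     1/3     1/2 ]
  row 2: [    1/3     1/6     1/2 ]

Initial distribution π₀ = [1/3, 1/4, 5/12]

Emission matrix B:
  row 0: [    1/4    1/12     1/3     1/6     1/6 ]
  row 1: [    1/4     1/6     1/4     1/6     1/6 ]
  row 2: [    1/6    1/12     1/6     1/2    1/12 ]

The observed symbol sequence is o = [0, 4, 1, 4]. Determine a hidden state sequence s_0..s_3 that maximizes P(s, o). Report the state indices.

path = [0, 1, 1, 1]

t=0: δ = [8.333e-02, 6.250e-02, 6.944e-02]  (obs o_0=0)
t=1: δ = [3.858e-03, 5.787e-03, 2.894e-03]  ψ = [2, 0, 2]  (obs o_1=4)
t=2: δ = [8.038e-05, 3.215e-04, 2.411e-04]  ψ = [0, 1, 1]  (obs o_2=1)
t=3: δ = [1.340e-05, 1.786e-05, 1.340e-05]  ψ = [2, 1, 1]  (obs o_3=4)
backtrack: best end state = 1; path = [0, 1, 1, 1]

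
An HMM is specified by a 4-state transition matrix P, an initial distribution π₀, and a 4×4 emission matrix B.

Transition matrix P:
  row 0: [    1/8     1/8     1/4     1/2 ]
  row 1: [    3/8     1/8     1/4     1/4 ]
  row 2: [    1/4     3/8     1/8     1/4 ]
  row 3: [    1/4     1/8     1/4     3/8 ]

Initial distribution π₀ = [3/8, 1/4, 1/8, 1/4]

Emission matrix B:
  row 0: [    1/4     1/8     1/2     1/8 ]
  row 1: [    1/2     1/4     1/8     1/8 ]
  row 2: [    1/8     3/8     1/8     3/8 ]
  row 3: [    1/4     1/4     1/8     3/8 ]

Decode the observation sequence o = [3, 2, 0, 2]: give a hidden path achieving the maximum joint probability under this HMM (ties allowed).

t=0: δ = [4.688e-02, 3.125e-02, 4.688e-02, 9.375e-02]  (obs o_0=3)
t=1: δ = [1.172e-02, 2.197e-03, 2.930e-03, 4.395e-03]  ψ = [3, 2, 3, 3]  (obs o_1=2)
t=2: δ = [3.662e-04, 7.324e-04, 3.662e-04, 1.465e-03]  ψ = [0, 0, 0, 0]  (obs o_2=0)
t=3: δ = [1.831e-04, 2.289e-05, 4.578e-05, 6.866e-05]  ψ = [3, 3, 3, 3]  (obs o_3=2)
backtrack: best end state = 0; path = [3, 0, 3, 0]

path = [3, 0, 3, 0]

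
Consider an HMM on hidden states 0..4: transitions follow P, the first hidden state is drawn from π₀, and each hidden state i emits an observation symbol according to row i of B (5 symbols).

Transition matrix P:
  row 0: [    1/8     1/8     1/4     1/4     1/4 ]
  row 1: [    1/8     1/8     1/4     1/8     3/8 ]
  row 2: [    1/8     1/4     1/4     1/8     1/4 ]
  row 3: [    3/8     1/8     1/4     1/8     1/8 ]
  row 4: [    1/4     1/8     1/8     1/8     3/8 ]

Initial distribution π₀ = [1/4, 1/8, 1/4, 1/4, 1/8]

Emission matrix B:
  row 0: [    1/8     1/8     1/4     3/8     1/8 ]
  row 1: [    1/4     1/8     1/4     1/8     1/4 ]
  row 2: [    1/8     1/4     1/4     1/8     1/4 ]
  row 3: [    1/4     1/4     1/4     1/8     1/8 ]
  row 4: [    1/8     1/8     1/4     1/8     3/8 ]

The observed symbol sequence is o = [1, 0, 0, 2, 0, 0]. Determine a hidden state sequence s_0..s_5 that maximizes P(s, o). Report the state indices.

t=0: δ = [3.125e-02, 1.562e-02, 6.250e-02, 6.250e-02, 1.562e-02]  (obs o_0=1)
t=1: δ = [2.930e-03, 3.906e-03, 1.953e-03, 1.953e-03, 1.953e-03]  ψ = [3, 2, 2, 0, 2]  (obs o_1=0)
t=2: δ = [9.155e-05, 1.221e-04, 1.221e-04, 1.831e-04, 1.831e-04]  ψ = [3, 1, 1, 0, 1]  (obs o_2=0)
t=3: δ = [1.717e-05, 7.629e-06, 1.144e-05, 5.722e-06, 1.717e-05]  ψ = [3, 2, 3, 0, 4]  (obs o_3=2)
t=4: δ = [5.364e-07, 7.153e-07, 5.364e-07, 1.073e-06, 8.047e-07]  ψ = [4, 2, 0, 0, 4]  (obs o_4=0)
t=5: δ = [5.029e-08, 3.353e-08, 3.353e-08, 3.353e-08, 3.772e-08]  ψ = [3, 2, 3, 0, 4]  (obs o_5=0)
backtrack: best end state = 0; path = [3, 0, 3, 0, 3, 0]

path = [3, 0, 3, 0, 3, 0]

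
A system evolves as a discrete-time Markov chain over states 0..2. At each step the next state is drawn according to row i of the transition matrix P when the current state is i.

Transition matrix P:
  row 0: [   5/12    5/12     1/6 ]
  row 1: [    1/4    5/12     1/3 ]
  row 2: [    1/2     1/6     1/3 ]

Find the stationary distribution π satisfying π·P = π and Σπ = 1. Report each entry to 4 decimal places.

Balance equations π_j = Σ_i π_i·P[i][j]:
  π_0 = 5/12·π_0 + 1/4·π_1 + 1/2·π_2
  π_1 = 5/12·π_0 + 5/12·π_1 + 1/6·π_2
  normalize: π_0 + π_1 + π_2 = 1
Solving the linear system gives exactly π = [8/21, 22/63, 17/63].

π = [0.3810, 0.3492, 0.2698]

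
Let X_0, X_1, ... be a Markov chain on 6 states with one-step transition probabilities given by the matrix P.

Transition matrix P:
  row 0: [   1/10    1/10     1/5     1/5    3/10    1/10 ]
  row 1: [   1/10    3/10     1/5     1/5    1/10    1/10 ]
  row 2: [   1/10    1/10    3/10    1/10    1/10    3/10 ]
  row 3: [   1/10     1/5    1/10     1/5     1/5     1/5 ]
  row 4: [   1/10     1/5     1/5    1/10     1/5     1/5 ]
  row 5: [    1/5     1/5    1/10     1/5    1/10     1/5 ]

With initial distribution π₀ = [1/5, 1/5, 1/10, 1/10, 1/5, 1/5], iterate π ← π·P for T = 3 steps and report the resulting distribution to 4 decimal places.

π = [0.1187, 0.1888, 0.1832, 0.1658, 0.1557, 0.1878]

t=0: π = [0.2000, 0.2000, 0.1000, 0.1000, 0.2000, 0.2000]
t=1: π = [0.1200, 0.1900, 0.1800, 0.1700, 0.1700, 0.1700]
t=2: π = [0.1170, 0.1890, 0.1840, 0.1650, 0.1580, 0.1870]
t=3: π = [0.1187, 0.1888, 0.1832, 0.1658, 0.1557, 0.1878]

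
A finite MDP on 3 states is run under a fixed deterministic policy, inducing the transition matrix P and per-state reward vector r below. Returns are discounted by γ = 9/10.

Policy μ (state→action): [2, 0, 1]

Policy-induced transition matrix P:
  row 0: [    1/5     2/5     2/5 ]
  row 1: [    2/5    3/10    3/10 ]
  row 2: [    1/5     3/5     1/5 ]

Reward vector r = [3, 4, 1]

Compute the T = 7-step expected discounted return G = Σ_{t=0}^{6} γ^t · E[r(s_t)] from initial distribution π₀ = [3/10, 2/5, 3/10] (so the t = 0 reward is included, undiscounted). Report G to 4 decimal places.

G = 14.6957

t=0: π = [0.3000, 0.4000, 0.3000], E[r] = 2.8000, γ^t·E[r] = 2.800000, running G = 2.800000
t=1: π = [0.2800, 0.4200, 0.3000], E[r] = 2.8200, γ^t·E[r] = 2.538000, running G = 5.338000
t=2: π = [0.2840, 0.4180, 0.2980], E[r] = 2.8220, γ^t·E[r] = 2.285820, running G = 7.623820
t=3: π = [0.2836, 0.4178, 0.2986], E[r] = 2.8206, γ^t·E[r] = 2.056217, running G = 9.680037
t=4: π = [0.2836, 0.4179, 0.2985], E[r] = 2.8209, γ^t·E[r] = 1.850819, running G = 11.530856
t=5: π = [0.2836, 0.4179, 0.2985], E[r] = 2.8209, γ^t·E[r] = 1.665710, running G = 13.196566
t=6: π = [0.2836, 0.4179, 0.2985], E[r] = 2.8209, γ^t·E[r] = 1.499139, running G = 14.695705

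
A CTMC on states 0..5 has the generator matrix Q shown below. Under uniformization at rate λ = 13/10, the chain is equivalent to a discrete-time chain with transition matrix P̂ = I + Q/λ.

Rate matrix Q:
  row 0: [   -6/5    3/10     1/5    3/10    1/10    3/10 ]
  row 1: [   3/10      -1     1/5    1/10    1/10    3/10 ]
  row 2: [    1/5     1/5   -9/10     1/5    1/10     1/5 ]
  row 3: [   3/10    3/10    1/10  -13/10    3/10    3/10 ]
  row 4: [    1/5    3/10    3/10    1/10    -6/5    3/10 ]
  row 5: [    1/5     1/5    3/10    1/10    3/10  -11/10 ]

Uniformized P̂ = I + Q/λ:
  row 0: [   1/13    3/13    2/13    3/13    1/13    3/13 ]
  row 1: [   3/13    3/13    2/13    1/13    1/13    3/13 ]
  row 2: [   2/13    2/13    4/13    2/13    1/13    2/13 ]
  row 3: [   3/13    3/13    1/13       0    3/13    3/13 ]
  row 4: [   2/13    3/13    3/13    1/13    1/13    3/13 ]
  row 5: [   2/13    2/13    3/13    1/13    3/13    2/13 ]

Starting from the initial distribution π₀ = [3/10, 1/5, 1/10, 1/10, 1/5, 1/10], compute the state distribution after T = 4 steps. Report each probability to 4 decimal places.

π = [0.1651, 0.1999, 0.2013, 0.1093, 0.1246, 0.1999]

t=0: π = [0.3000, 0.2000, 0.1000, 0.1000, 0.2000, 0.1000]
t=1: π = [0.1538, 0.2154, 0.1846, 0.1231, 0.1077, 0.2154]
t=2: π = [0.1680, 0.2000, 0.1976, 0.1053, 0.1290, 0.2000]
t=3: π = [0.1644, 0.2002, 0.2015, 0.1099, 0.1239, 0.2002]
t=4: π = [0.1651, 0.1999, 0.2013, 0.1093, 0.1246, 0.1999]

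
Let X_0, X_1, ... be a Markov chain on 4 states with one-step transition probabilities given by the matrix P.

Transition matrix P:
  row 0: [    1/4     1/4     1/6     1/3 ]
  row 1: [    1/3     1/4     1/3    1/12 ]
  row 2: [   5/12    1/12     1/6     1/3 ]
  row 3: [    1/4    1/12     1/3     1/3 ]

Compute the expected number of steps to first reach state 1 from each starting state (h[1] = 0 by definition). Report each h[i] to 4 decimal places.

h = [6.3529, 0.0000, 7.4118, 7.5882]

First-step conditioning: h[1] = 0; for i ≠ 1, h[i] = 1 + Σ_k P[i][k]·h[k].
  h[0] = 1 + 1/4·h[0] + 1/6·h[2] + 1/3·h[3]
  h[2] = 1 + 5/12·h[0] + 1/6·h[2] + 1/3·h[3]
  h[3] = 1 + 1/4·h[0] + 1/3·h[2] + 1/3·h[3]
Solving the 3×3 linear system over states ≠ 1 gives exactly h = [108/17, 0, 126/17, 129/17] (h[1] = 0 is the target).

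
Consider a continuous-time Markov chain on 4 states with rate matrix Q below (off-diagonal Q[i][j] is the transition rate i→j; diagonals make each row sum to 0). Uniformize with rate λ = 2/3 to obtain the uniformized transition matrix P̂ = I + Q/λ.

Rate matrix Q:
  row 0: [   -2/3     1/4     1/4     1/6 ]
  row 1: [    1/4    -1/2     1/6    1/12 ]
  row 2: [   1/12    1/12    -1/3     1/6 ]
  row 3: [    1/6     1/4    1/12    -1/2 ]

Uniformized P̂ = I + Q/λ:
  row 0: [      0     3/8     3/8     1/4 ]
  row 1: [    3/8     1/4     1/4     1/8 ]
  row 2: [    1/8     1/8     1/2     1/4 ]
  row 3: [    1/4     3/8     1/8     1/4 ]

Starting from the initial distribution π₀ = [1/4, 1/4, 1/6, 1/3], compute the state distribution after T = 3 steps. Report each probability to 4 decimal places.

π = [0.1929, 0.2622, 0.3283, 0.2166]

t=0: π = [0.2500, 0.2500, 0.1667, 0.3333]
t=1: π = [0.1979, 0.3021, 0.2813, 0.2188]
t=2: π = [0.2031, 0.2669, 0.3177, 0.2122]
t=3: π = [0.1929, 0.2622, 0.3283, 0.2166]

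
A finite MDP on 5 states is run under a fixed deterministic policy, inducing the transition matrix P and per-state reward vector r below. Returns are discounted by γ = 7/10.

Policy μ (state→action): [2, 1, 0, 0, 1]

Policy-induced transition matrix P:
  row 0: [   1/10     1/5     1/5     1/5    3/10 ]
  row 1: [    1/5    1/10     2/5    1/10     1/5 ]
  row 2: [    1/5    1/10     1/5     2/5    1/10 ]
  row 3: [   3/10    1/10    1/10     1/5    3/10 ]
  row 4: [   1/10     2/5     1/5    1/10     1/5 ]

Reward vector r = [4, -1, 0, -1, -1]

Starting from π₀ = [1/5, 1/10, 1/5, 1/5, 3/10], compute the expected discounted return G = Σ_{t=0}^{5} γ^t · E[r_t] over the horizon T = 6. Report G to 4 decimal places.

G = 0.3861

t=0: π = [0.2000, 0.1000, 0.2000, 0.2000, 0.3000], E[r] = 0.2000, γ^t·E[r] = 0.200000, running G = 0.200000
t=1: π = [0.1700, 0.2100, 0.2000, 0.2000, 0.2200], E[r] = 0.0500, γ^t·E[r] = 0.035000, running G = 0.235000
t=2: π = [0.1810, 0.1830, 0.2220, 0.1970, 0.2170], E[r] = 0.1270, γ^t·E[r] = 0.062230, running G = 0.297230
t=3: π = [0.1799, 0.1832, 0.2169, 0.2044, 0.2156], E[r] = 0.1164, γ^t·E[r] = 0.039925, running G = 0.337155
t=4: π = [0.1809, 0.1827, 0.2162, 0.2035, 0.2167], E[r] = 0.1207, γ^t·E[r] = 0.028968, running G = 0.366123
t=5: π = [0.1806, 0.1831, 0.2162, 0.2033, 0.2168], E[r] = 0.1191, γ^t·E[r] = 0.020020, running G = 0.386144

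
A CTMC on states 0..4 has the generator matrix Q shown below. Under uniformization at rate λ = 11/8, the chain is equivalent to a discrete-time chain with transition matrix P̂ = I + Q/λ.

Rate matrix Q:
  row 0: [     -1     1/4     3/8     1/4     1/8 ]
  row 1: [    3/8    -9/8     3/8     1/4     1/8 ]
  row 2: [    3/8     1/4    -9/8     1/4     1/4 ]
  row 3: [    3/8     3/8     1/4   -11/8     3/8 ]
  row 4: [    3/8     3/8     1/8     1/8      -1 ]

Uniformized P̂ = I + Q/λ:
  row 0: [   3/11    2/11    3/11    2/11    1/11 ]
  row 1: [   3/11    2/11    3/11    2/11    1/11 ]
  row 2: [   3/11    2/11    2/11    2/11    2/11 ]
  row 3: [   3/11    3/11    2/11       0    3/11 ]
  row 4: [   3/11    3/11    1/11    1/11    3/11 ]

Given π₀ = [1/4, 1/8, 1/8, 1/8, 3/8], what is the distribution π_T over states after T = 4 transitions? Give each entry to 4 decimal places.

t=0: π = [0.2500, 0.1250, 0.1250, 0.1250, 0.3750]
t=1: π = [0.2727, 0.2273, 0.1818, 0.1250, 0.1932]
t=2: π = [0.2727, 0.2107, 0.2097, 0.1415, 0.1653]
t=3: π = [0.2727, 0.2097, 0.2107, 0.1411, 0.1658]
t=4: π = [0.2727, 0.2097, 0.2106, 0.1411, 0.1659]

π = [0.2727, 0.2097, 0.2106, 0.1411, 0.1659]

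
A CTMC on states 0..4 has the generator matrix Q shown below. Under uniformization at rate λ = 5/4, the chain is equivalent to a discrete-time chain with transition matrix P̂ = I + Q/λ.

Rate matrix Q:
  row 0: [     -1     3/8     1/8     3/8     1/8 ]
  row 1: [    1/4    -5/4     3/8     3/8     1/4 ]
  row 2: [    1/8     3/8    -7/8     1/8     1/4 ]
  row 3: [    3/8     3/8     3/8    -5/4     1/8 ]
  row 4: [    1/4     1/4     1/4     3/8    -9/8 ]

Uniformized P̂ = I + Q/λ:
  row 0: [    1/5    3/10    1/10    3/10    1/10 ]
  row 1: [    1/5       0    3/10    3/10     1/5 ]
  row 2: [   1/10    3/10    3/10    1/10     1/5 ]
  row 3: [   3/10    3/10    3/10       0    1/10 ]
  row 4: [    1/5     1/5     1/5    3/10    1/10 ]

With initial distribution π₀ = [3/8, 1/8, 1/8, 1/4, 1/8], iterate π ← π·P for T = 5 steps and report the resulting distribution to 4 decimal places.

π = [0.1947, 0.2196, 0.2464, 0.1927, 0.1465]

t=0: π = [0.3750, 0.1250, 0.1250, 0.2500, 0.1250]
t=1: π = [0.2125, 0.2500, 0.2125, 0.2000, 0.1250]
t=2: π = [0.1988, 0.2125, 0.2450, 0.1975, 0.1463]
t=3: π = [0.1953, 0.2216, 0.2456, 0.1918, 0.1458]
t=4: π = [0.1946, 0.2189, 0.2464, 0.1934, 0.1467]
t=5: π = [0.1947, 0.2196, 0.2464, 0.1927, 0.1465]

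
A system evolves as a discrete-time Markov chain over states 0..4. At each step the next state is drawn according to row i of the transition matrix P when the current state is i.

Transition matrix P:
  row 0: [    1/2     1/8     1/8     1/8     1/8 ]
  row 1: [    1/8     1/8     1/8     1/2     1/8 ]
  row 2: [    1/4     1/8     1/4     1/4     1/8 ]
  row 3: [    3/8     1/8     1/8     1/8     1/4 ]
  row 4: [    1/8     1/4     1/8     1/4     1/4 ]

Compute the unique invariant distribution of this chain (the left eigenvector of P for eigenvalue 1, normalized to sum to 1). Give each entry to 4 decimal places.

π = [0.3164, 0.1468, 0.1429, 0.2197, 0.1742]

Balance equations π_j = Σ_i π_i·P[i][j]:
  π_0 = 1/2·π_0 + 1/8·π_1 + 1/4·π_2 + 3/8·π_3 + 1/8·π_4
  π_1 = 1/8·π_0 + 1/8·π_1 + 1/8·π_2 + 1/8·π_3 + 1/4·π_4
  π_2 = 1/8·π_0 + 1/8·π_1 + 1/4·π_2 + 1/8·π_3 + 1/8·π_4
  π_3 = 1/8·π_0 + 1/2·π_1 + 1/4·π_2 + 1/8·π_3 + 1/4·π_4
  normalize: π_0 + π_1 + π_2 + π_3 + π_4 = 1
Solving the linear system gives exactly π = [968/3059, 449/3059, 1/7, 96/437, 533/3059].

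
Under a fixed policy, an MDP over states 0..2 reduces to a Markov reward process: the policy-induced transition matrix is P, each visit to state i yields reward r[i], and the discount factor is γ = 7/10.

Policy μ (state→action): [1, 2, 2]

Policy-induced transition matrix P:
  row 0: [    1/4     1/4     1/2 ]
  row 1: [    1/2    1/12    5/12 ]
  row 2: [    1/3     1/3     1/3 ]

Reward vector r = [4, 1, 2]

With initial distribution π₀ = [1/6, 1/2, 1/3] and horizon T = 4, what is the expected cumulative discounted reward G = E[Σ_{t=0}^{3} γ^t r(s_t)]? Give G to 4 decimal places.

t=0: π = [0.1667, 0.5000, 0.3333], E[r] = 1.8333, γ^t·E[r] = 1.833333, running G = 1.833333
t=1: π = [0.4028, 0.1944, 0.4028], E[r] = 2.6111, γ^t·E[r] = 1.827778, running G = 3.661111
t=2: π = [0.3322, 0.2512, 0.4167], E[r] = 2.4132, γ^t·E[r] = 1.182465, running G = 4.843576
t=3: π = [0.3475, 0.2429, 0.4096], E[r] = 2.4522, γ^t·E[r] = 0.841091, running G = 5.684667

G = 5.6847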